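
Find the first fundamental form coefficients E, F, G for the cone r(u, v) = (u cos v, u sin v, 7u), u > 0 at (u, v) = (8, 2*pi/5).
E = 50;  F = 0;  G = 64

Partials: r_u = (cos(v), sin(v), 7), r_v = (-u*sin(v), u*cos(v), 0). As functions of (u, v):
  E = r_u · r_u = 50,
  F = r_u · r_v = 0,
  G = r_v · r_v = u^2.
Evaluating at (u, v) = (8, 2*pi/5): E = 50, F = 0, G = 64.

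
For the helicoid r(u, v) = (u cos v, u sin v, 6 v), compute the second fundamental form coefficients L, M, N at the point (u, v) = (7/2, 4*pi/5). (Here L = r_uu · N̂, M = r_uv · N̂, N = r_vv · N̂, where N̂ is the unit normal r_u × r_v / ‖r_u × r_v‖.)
L = 0;  M = -12*sqrt(193)/193;  N = 0

Compute the unit normal N̂(u, v) = (6*sin(v)/sqrt(u^2 + 36), -6*cos(v)/sqrt(u^2 + 36), u/sqrt(u^2 + 36)), and the second partials r_uu, r_uv, r_vv. Take dot products:
  L(u, v) = r_uu · N̂ = 0,
  M(u, v) = r_uv · N̂ = -6/sqrt(u^2 + 36),
  N(u, v) = r_vv · N̂ = 0.
Evaluating at (u, v) = (7/2, 4*pi/5):
  L = 0, M = -12*sqrt(193)/193, N = 0.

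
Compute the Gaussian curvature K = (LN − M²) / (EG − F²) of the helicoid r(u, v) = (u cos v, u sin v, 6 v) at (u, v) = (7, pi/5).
K = -36/7225

Coefficients of the first fundamental form: E = 1, F = 0, G = u^2 + 36.
Coefficients of the second fundamental form: L = 0, M = -6/sqrt(u^2 + 36), N = 0.
Assemble K = (LN − M²)/(EG − F²) = -36/(u^2 + 36)^2. At (u, v) = (7, pi/5): K = -36/7225.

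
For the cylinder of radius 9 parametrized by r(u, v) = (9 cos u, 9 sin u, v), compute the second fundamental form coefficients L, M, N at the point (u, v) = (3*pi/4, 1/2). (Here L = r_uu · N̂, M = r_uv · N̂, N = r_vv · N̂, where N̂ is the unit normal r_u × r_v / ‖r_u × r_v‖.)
L = -9;  M = 0;  N = 0

Compute the unit normal N̂(u, v) = (cos(u), sin(u), 0), and the second partials r_uu, r_uv, r_vv. Take dot products:
  L(u, v) = r_uu · N̂ = -9,
  M(u, v) = r_uv · N̂ = 0,
  N(u, v) = r_vv · N̂ = 0.
Evaluating at (u, v) = (3*pi/4, 1/2):
  L = -9, M = 0, N = 0.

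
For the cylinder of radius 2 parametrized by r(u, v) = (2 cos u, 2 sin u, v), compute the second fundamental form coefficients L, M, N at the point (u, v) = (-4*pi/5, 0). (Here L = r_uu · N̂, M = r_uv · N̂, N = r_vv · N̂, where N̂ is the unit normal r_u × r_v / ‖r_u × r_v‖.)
L = -2;  M = 0;  N = 0

Compute the unit normal N̂(u, v) = (cos(u), sin(u), 0), and the second partials r_uu, r_uv, r_vv. Take dot products:
  L(u, v) = r_uu · N̂ = -2,
  M(u, v) = r_uv · N̂ = 0,
  N(u, v) = r_vv · N̂ = 0.
Evaluating at (u, v) = (-4*pi/5, 0):
  L = -2, M = 0, N = 0.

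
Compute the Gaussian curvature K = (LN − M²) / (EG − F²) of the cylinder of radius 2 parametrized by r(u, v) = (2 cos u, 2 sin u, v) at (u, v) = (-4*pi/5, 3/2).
K = 0

Coefficients of the first fundamental form: E = 4, F = 0, G = 1.
Coefficients of the second fundamental form: L = -2, M = 0, N = 0.
Assemble K = (LN − M²)/(EG − F²) = 0. At (u, v) = (-4*pi/5, 3/2): K = 0.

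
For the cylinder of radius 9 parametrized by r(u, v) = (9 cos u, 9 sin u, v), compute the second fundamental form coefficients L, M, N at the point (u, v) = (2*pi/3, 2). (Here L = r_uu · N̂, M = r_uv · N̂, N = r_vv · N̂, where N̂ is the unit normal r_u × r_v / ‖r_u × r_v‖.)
L = -9;  M = 0;  N = 0

Compute the unit normal N̂(u, v) = (cos(u), sin(u), 0), and the second partials r_uu, r_uv, r_vv. Take dot products:
  L(u, v) = r_uu · N̂ = -9,
  M(u, v) = r_uv · N̂ = 0,
  N(u, v) = r_vv · N̂ = 0.
Evaluating at (u, v) = (2*pi/3, 2):
  L = -9, M = 0, N = 0.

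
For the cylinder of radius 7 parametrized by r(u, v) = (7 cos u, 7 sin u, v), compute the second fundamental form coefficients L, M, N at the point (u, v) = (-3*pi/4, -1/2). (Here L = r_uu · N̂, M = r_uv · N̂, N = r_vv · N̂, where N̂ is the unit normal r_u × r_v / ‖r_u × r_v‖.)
L = -7;  M = 0;  N = 0

Compute the unit normal N̂(u, v) = (cos(u), sin(u), 0), and the second partials r_uu, r_uv, r_vv. Take dot products:
  L(u, v) = r_uu · N̂ = -7,
  M(u, v) = r_uv · N̂ = 0,
  N(u, v) = r_vv · N̂ = 0.
Evaluating at (u, v) = (-3*pi/4, -1/2):
  L = -7, M = 0, N = 0.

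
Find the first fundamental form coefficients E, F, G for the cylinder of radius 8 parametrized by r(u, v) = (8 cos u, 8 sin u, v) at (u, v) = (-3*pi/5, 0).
E = 64;  F = 0;  G = 1

Partials: r_u = (-8*sin(u), 8*cos(u), 0), r_v = (0, 0, 1). As functions of (u, v):
  E = r_u · r_u = 64,
  F = r_u · r_v = 0,
  G = r_v · r_v = 1.
Evaluating at (u, v) = (-3*pi/5, 0): E = 64, F = 0, G = 1.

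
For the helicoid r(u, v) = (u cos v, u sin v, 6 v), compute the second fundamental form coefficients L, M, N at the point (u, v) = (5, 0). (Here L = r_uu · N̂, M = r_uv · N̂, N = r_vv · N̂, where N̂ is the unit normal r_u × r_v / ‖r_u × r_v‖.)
L = 0;  M = -6*sqrt(61)/61;  N = 0

Compute the unit normal N̂(u, v) = (6*sin(v)/sqrt(u^2 + 36), -6*cos(v)/sqrt(u^2 + 36), u/sqrt(u^2 + 36)), and the second partials r_uu, r_uv, r_vv. Take dot products:
  L(u, v) = r_uu · N̂ = 0,
  M(u, v) = r_uv · N̂ = -6/sqrt(u^2 + 36),
  N(u, v) = r_vv · N̂ = 0.
Evaluating at (u, v) = (5, 0):
  L = 0, M = -6*sqrt(61)/61, N = 0.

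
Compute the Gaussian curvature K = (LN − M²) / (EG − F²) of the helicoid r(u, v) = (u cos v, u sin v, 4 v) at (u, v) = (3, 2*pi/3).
K = -16/625

Coefficients of the first fundamental form: E = 1, F = 0, G = u^2 + 16.
Coefficients of the second fundamental form: L = 0, M = -4/sqrt(u^2 + 16), N = 0.
Assemble K = (LN − M²)/(EG − F²) = -16/(u^2 + 16)^2. At (u, v) = (3, 2*pi/3): K = -16/625.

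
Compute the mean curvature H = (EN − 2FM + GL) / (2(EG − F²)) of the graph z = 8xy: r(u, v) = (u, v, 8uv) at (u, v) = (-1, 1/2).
H = 256/729

With E = 64*v^2 + 1, F = 64*u*v, G = 64*u^2 + 1, L = 0, M = 8/sqrt(64*u^2 + 64*v^2 + 1), N = 0, assemble
  H = (EN − 2FM + GL) / (2(EG − F²)) = -512*u*v/(64*u^2 + 64*v^2 + 1)^(3/2).
At (u, v) = (-1, 1/2): H = 256/729.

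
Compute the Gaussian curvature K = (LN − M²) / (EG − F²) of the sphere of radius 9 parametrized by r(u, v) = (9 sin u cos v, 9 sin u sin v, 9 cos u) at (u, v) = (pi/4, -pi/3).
K = 1/81

Coefficients of the first fundamental form: E = 81, F = 0, G = 81*sin(u)^2.
Coefficients of the second fundamental form: L = -9*sin(u)/Abs(sin(u)), M = 0, N = -9*sin(u)^3/Abs(sin(u)).
Assemble K = (LN − M²)/(EG − F²) = 1/81. At (u, v) = (pi/4, -pi/3): K = 1/81.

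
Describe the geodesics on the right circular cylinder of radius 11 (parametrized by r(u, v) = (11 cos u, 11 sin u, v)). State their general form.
The cylinder is flat (K = 0) and locally isometric to the plane via the development (u, v) ↦ (11 u, v). Geodesics are the pre-images of straight lines: circles (v constant), vertical lines (u constant), and helices (v = c · u + d) for constants c, d.

A right cylinder has E = 11², F = 0, G = 1, so EG − F² = 11², and L = −11, M = N = 0, giving K = (LN − M²)/(EG − F²) = 0 everywhere. A flat surface is locally isometric to the Euclidean plane via the map (u, v) ↦ (11 u, v). Straight lines in the (x̃, ỹ) plane pull back to: (a) horizontal circles (v = const), (b) vertical generators (u = const), and (c) helices (11 u tan θ = v, i.e. v = c · u + d).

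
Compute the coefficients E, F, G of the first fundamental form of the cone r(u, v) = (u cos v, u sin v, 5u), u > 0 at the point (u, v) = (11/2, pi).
E = 26;  F = 0;  G = 121/4

Partials: r_u = (cos(v), sin(v), 5), r_v = (-u*sin(v), u*cos(v), 0). As functions of (u, v):
  E = r_u · r_u = 26,
  F = r_u · r_v = 0,
  G = r_v · r_v = u^2.
Evaluating at (u, v) = (11/2, pi): E = 26, F = 0, G = 121/4.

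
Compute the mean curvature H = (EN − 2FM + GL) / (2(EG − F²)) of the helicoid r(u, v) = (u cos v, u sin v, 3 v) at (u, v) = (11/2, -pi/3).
H = 0

With E = 1, F = 0, G = u^2 + 9, L = 0, M = -3/sqrt(u^2 + 9), N = 0, assemble
  H = (EN − 2FM + GL) / (2(EG − F²)) = 0.
At (u, v) = (11/2, -pi/3): H = 0.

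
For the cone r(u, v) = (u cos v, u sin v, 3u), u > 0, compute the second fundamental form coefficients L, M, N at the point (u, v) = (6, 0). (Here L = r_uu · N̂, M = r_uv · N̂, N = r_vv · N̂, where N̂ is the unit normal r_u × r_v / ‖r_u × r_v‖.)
L = 0;  M = 0;  N = 9*sqrt(10)/5

Compute the unit normal N̂(u, v) = (-3*sqrt(10)*u*cos(v)/(10*Abs(u)), -3*sqrt(10)*u*sin(v)/(10*Abs(u)), sqrt(10)*u/(10*Abs(u))), and the second partials r_uu, r_uv, r_vv. Take dot products:
  L(u, v) = r_uu · N̂ = 0,
  M(u, v) = r_uv · N̂ = 0,
  N(u, v) = r_vv · N̂ = 3*sqrt(10)*u^2/(10*Abs(u)).
Evaluating at (u, v) = (6, 0):
  L = 0, M = 0, N = 9*sqrt(10)/5.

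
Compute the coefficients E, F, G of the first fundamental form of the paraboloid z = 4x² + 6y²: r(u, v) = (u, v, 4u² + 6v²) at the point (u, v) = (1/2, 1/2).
E = 17;  F = 24;  G = 37

Partials: r_u = (1, 0, 8*u), r_v = (0, 1, 12*v). As functions of (u, v):
  E = r_u · r_u = 64*u^2 + 1,
  F = r_u · r_v = 96*u*v,
  G = r_v · r_v = 144*v^2 + 1.
Evaluating at (u, v) = (1/2, 1/2): E = 17, F = 24, G = 37.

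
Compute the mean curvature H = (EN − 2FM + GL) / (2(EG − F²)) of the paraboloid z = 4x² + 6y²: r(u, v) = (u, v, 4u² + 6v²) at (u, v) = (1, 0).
H = 394*sqrt(65)/4225

With E = 64*u^2 + 1, F = 96*u*v, G = 144*v^2 + 1, L = 8/sqrt(64*u^2 + 144*v^2 + 1), M = 0, N = 12/sqrt(64*u^2 + 144*v^2 + 1), assemble
  H = (EN − 2FM + GL) / (2(EG − F²)) = 2*(192*u^2 + 288*v^2 + 5)/(64*u^2 + 144*v^2 + 1)^(3/2).
At (u, v) = (1, 0): H = 394*sqrt(65)/4225.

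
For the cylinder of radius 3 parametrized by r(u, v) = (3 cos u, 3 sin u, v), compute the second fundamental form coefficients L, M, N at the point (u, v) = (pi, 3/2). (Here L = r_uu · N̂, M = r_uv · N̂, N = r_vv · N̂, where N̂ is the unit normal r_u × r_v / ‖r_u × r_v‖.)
L = -3;  M = 0;  N = 0

Compute the unit normal N̂(u, v) = (cos(u), sin(u), 0), and the second partials r_uu, r_uv, r_vv. Take dot products:
  L(u, v) = r_uu · N̂ = -3,
  M(u, v) = r_uv · N̂ = 0,
  N(u, v) = r_vv · N̂ = 0.
Evaluating at (u, v) = (pi, 3/2):
  L = -3, M = 0, N = 0.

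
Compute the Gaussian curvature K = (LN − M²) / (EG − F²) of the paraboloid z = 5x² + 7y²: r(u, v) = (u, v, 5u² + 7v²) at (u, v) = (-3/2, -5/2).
K = 140/2105401

Coefficients of the first fundamental form: E = 100*u^2 + 1, F = 140*u*v, G = 196*v^2 + 1.
Coefficients of the second fundamental form: L = 10/sqrt(100*u^2 + 196*v^2 + 1), M = 0, N = 14/sqrt(100*u^2 + 196*v^2 + 1).
Assemble K = (LN − M²)/(EG − F²) = 140/(10000*u^4 + 39200*u^2*v^2 + 200*u^2 + 38416*v^4 + 392*v^2 + 1). At (u, v) = (-3/2, -5/2): K = 140/2105401.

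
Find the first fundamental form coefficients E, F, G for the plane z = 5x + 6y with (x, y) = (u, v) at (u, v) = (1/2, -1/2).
E = 26;  F = 30;  G = 37

Partials: r_u = (1, 0, 5), r_v = (0, 1, 6). As functions of (u, v):
  E = r_u · r_u = 26,
  F = r_u · r_v = 30,
  G = r_v · r_v = 37.
Evaluating at (u, v) = (1/2, -1/2): E = 26, F = 30, G = 37.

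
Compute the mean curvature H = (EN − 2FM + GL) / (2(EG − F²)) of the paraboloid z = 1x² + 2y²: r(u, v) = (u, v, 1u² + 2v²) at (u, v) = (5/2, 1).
H = 23*sqrt(42)/588

With E = 4*u^2 + 1, F = 8*u*v, G = 16*v^2 + 1, L = 2/sqrt(4*u^2 + 16*v^2 + 1), M = 0, N = 4/sqrt(4*u^2 + 16*v^2 + 1), assemble
  H = (EN − 2FM + GL) / (2(EG − F²)) = (8*u^2 + 16*v^2 + 3)/(4*u^2 + 16*v^2 + 1)^(3/2).
At (u, v) = (5/2, 1): H = 23*sqrt(42)/588.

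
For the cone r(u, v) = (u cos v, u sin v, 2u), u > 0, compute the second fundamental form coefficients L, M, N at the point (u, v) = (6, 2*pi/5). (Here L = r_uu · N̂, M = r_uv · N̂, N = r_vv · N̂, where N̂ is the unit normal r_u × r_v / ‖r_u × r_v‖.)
L = 0;  M = 0;  N = 12*sqrt(5)/5

Compute the unit normal N̂(u, v) = (-2*sqrt(5)*u*cos(v)/(5*Abs(u)), -2*sqrt(5)*u*sin(v)/(5*Abs(u)), sqrt(5)*u/(5*Abs(u))), and the second partials r_uu, r_uv, r_vv. Take dot products:
  L(u, v) = r_uu · N̂ = 0,
  M(u, v) = r_uv · N̂ = 0,
  N(u, v) = r_vv · N̂ = 2*sqrt(5)*u^2/(5*Abs(u)).
Evaluating at (u, v) = (6, 2*pi/5):
  L = 0, M = 0, N = 12*sqrt(5)/5.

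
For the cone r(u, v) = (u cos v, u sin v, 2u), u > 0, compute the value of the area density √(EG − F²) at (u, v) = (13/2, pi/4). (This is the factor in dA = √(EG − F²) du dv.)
√(EG − F²)|_{(13/2, pi/4)} = 13*sqrt(5)/2

E = 5, F = 0, G = u^2, so EG − F² = 5*u^2. Taking the positive square root: √(EG − F²) = sqrt(5)*Abs(u). At (u, v) = (13/2, pi/4): 13*sqrt(5)/2.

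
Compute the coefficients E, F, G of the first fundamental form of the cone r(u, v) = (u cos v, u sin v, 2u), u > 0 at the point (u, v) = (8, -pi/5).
E = 5;  F = 0;  G = 64

Partials: r_u = (cos(v), sin(v), 2), r_v = (-u*sin(v), u*cos(v), 0). As functions of (u, v):
  E = r_u · r_u = 5,
  F = r_u · r_v = 0,
  G = r_v · r_v = u^2.
Evaluating at (u, v) = (8, -pi/5): E = 5, F = 0, G = 64.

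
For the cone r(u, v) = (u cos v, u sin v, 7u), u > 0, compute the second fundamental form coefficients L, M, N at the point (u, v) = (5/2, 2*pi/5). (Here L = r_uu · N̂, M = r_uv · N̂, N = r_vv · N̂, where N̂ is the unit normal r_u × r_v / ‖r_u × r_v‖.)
L = 0;  M = 0;  N = 7*sqrt(2)/4

Compute the unit normal N̂(u, v) = (-7*sqrt(2)*u*cos(v)/(10*Abs(u)), -7*sqrt(2)*u*sin(v)/(10*Abs(u)), sqrt(2)*u/(10*Abs(u))), and the second partials r_uu, r_uv, r_vv. Take dot products:
  L(u, v) = r_uu · N̂ = 0,
  M(u, v) = r_uv · N̂ = 0,
  N(u, v) = r_vv · N̂ = 7*sqrt(2)*u^2/(10*Abs(u)).
Evaluating at (u, v) = (5/2, 2*pi/5):
  L = 0, M = 0, N = 7*sqrt(2)/4.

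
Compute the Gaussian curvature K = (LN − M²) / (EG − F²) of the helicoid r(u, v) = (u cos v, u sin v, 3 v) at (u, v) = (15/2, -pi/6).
K = -16/7569

Coefficients of the first fundamental form: E = 1, F = 0, G = u^2 + 9.
Coefficients of the second fundamental form: L = 0, M = -3/sqrt(u^2 + 9), N = 0.
Assemble K = (LN − M²)/(EG − F²) = -9/(u^2 + 9)^2. At (u, v) = (15/2, -pi/6): K = -16/7569.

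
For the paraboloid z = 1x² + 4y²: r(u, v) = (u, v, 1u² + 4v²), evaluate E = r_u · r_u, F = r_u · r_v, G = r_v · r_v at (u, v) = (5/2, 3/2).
E = 26;  F = 60;  G = 145

Partials: r_u = (1, 0, 2*u), r_v = (0, 1, 8*v). As functions of (u, v):
  E = r_u · r_u = 4*u^2 + 1,
  F = r_u · r_v = 16*u*v,
  G = r_v · r_v = 64*v^2 + 1.
Evaluating at (u, v) = (5/2, 3/2): E = 26, F = 60, G = 145.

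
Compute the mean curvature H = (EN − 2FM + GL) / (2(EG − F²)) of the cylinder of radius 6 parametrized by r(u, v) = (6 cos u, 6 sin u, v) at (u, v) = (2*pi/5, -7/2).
H = -1/12

With E = 36, F = 0, G = 1, L = -6, M = 0, N = 0, assemble
  H = (EN − 2FM + GL) / (2(EG − F²)) = -1/12.
At (u, v) = (2*pi/5, -7/2): H = -1/12.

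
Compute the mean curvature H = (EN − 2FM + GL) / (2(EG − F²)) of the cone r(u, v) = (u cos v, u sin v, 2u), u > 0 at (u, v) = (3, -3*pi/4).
H = sqrt(5)/15

With E = 5, F = 0, G = u^2, L = 0, M = 0, N = 2*sqrt(5)*u^2/(5*Abs(u)), assemble
  H = (EN − 2FM + GL) / (2(EG − F²)) = sqrt(5)/(5*Abs(u)).
At (u, v) = (3, -3*pi/4): H = sqrt(5)/15.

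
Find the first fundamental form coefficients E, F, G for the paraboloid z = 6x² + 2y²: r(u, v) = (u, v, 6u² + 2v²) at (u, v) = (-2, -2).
E = 577;  F = 192;  G = 65

Partials: r_u = (1, 0, 12*u), r_v = (0, 1, 4*v). As functions of (u, v):
  E = r_u · r_u = 144*u^2 + 1,
  F = r_u · r_v = 48*u*v,
  G = r_v · r_v = 16*v^2 + 1.
Evaluating at (u, v) = (-2, -2): E = 577, F = 192, G = 65.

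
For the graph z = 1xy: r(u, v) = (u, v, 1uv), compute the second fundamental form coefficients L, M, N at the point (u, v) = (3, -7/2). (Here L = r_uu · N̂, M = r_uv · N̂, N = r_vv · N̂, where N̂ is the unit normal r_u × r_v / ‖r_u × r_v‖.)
L = 0;  M = 2*sqrt(89)/89;  N = 0

Compute the unit normal N̂(u, v) = (-v/sqrt(u^2 + v^2 + 1), -u/sqrt(u^2 + v^2 + 1), 1/sqrt(u^2 + v^2 + 1)), and the second partials r_uu, r_uv, r_vv. Take dot products:
  L(u, v) = r_uu · N̂ = 0,
  M(u, v) = r_uv · N̂ = 1/sqrt(u^2 + v^2 + 1),
  N(u, v) = r_vv · N̂ = 0.
Evaluating at (u, v) = (3, -7/2):
  L = 0, M = 2*sqrt(89)/89, N = 0.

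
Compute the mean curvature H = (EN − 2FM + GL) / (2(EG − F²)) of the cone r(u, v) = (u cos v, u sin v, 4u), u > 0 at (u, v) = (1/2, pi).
H = 4*sqrt(17)/17

With E = 17, F = 0, G = u^2, L = 0, M = 0, N = 4*sqrt(17)*u^2/(17*Abs(u)), assemble
  H = (EN − 2FM + GL) / (2(EG − F²)) = 2*sqrt(17)/(17*Abs(u)).
At (u, v) = (1/2, pi): H = 4*sqrt(17)/17.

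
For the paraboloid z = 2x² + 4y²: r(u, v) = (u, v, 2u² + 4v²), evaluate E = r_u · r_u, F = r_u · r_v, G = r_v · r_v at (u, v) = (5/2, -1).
E = 101;  F = -80;  G = 65

Partials: r_u = (1, 0, 4*u), r_v = (0, 1, 8*v). As functions of (u, v):
  E = r_u · r_u = 16*u^2 + 1,
  F = r_u · r_v = 32*u*v,
  G = r_v · r_v = 64*v^2 + 1.
Evaluating at (u, v) = (5/2, -1): E = 101, F = -80, G = 65.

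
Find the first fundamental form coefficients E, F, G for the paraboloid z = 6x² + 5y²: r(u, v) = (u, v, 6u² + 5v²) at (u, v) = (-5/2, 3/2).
E = 901;  F = -450;  G = 226

Partials: r_u = (1, 0, 12*u), r_v = (0, 1, 10*v). As functions of (u, v):
  E = r_u · r_u = 144*u^2 + 1,
  F = r_u · r_v = 120*u*v,
  G = r_v · r_v = 100*v^2 + 1.
Evaluating at (u, v) = (-5/2, 3/2): E = 901, F = -450, G = 226.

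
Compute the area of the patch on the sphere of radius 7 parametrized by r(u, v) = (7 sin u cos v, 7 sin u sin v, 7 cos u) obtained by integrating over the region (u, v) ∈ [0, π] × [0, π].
Area = 98*pi

Area = ∫∫ √(EG − F²) du dv with √(EG − F²) = 49*Abs(sin(u)). Integrating over [0, π] × [0, π] gives 98*pi.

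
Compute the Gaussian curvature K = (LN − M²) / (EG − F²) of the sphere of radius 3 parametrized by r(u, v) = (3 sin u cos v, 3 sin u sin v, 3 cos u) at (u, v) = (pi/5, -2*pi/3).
K = 1/9

Coefficients of the first fundamental form: E = 9, F = 0, G = 9*sin(u)^2.
Coefficients of the second fundamental form: L = -3*sin(u)/Abs(sin(u)), M = 0, N = -3*sin(u)^3/Abs(sin(u)).
Assemble K = (LN − M²)/(EG − F²) = 1/9. At (u, v) = (pi/5, -2*pi/3): K = 1/9.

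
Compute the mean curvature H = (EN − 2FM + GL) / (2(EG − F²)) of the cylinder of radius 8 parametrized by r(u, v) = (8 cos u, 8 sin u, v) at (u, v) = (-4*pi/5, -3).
H = -1/16

With E = 64, F = 0, G = 1, L = -8, M = 0, N = 0, assemble
  H = (EN − 2FM + GL) / (2(EG − F²)) = -1/16.
At (u, v) = (-4*pi/5, -3): H = -1/16.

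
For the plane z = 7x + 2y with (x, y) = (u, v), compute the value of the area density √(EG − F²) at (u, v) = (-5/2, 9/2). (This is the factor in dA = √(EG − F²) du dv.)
√(EG − F²)|_{(-5/2, 9/2)} = 3*sqrt(6)

E = 50, F = 14, G = 5, so EG − F² = 54. Taking the positive square root: √(EG − F²) = 3*sqrt(6). At (u, v) = (-5/2, 9/2): 3*sqrt(6).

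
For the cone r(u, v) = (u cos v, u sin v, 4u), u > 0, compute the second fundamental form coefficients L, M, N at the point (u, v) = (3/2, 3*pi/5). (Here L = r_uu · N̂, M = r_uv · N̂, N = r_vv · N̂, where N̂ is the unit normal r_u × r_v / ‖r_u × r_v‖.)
L = 0;  M = 0;  N = 6*sqrt(17)/17

Compute the unit normal N̂(u, v) = (-4*sqrt(17)*u*cos(v)/(17*Abs(u)), -4*sqrt(17)*u*sin(v)/(17*Abs(u)), sqrt(17)*u/(17*Abs(u))), and the second partials r_uu, r_uv, r_vv. Take dot products:
  L(u, v) = r_uu · N̂ = 0,
  M(u, v) = r_uv · N̂ = 0,
  N(u, v) = r_vv · N̂ = 4*sqrt(17)*u^2/(17*Abs(u)).
Evaluating at (u, v) = (3/2, 3*pi/5):
  L = 0, M = 0, N = 6*sqrt(17)/17.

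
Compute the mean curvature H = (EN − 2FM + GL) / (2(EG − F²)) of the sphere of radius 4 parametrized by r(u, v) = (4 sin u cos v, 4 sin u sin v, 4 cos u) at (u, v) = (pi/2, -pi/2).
H = -1/4

With E = 16, F = 0, G = 16*sin(u)^2, L = -4*sin(u)/Abs(sin(u)), M = 0, N = -4*sin(u)^3/Abs(sin(u)), assemble
  H = (EN − 2FM + GL) / (2(EG − F²)) = -sin(u)/(4*Abs(sin(u))).
At (u, v) = (pi/2, -pi/2): H = -1/4.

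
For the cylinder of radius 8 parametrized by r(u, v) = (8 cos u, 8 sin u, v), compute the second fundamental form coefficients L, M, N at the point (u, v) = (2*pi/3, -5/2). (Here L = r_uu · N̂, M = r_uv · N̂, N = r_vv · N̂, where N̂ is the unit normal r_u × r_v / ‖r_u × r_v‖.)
L = -8;  M = 0;  N = 0

Compute the unit normal N̂(u, v) = (cos(u), sin(u), 0), and the second partials r_uu, r_uv, r_vv. Take dot products:
  L(u, v) = r_uu · N̂ = -8,
  M(u, v) = r_uv · N̂ = 0,
  N(u, v) = r_vv · N̂ = 0.
Evaluating at (u, v) = (2*pi/3, -5/2):
  L = -8, M = 0, N = 0.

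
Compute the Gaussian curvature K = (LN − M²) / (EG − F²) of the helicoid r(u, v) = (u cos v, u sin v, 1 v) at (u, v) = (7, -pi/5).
K = -1/2500

Coefficients of the first fundamental form: E = 1, F = 0, G = u^2 + 1.
Coefficients of the second fundamental form: L = 0, M = -1/sqrt(u^2 + 1), N = 0.
Assemble K = (LN − M²)/(EG − F²) = -1/(u^2 + 1)^2. At (u, v) = (7, -pi/5): K = -1/2500.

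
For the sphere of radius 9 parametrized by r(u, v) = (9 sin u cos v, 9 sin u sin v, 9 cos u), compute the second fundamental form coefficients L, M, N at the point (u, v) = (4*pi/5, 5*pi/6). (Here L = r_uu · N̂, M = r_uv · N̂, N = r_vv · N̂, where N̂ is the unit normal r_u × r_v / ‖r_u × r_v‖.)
L = -9;  M = 0;  N = -45/8 + 9*sqrt(5)/8

Compute the unit normal N̂(u, v) = (sin(u)^2*cos(v)/Abs(sin(u)), sin(u)^2*sin(v)/Abs(sin(u)), sin(2*u)/(2*Abs(sin(u)))), and the second partials r_uu, r_uv, r_vv. Take dot products:
  L(u, v) = r_uu · N̂ = -9*sin(u)/Abs(sin(u)),
  M(u, v) = r_uv · N̂ = 0,
  N(u, v) = r_vv · N̂ = -9*sin(u)^3/Abs(sin(u)).
Evaluating at (u, v) = (4*pi/5, 5*pi/6):
  L = -9, M = 0, N = -45/8 + 9*sqrt(5)/8.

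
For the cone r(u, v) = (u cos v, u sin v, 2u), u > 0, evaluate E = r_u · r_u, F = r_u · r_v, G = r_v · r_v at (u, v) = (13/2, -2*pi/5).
E = 5;  F = 0;  G = 169/4

Partials: r_u = (cos(v), sin(v), 2), r_v = (-u*sin(v), u*cos(v), 0). As functions of (u, v):
  E = r_u · r_u = 5,
  F = r_u · r_v = 0,
  G = r_v · r_v = u^2.
Evaluating at (u, v) = (13/2, -2*pi/5): E = 5, F = 0, G = 169/4.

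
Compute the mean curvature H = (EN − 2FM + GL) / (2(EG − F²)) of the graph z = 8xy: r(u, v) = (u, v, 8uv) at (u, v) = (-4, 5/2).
H = 1024*sqrt(57)/81225

With E = 64*v^2 + 1, F = 64*u*v, G = 64*u^2 + 1, L = 0, M = 8/sqrt(64*u^2 + 64*v^2 + 1), N = 0, assemble
  H = (EN − 2FM + GL) / (2(EG − F²)) = -512*u*v/(64*u^2 + 64*v^2 + 1)^(3/2).
At (u, v) = (-4, 5/2): H = 1024*sqrt(57)/81225.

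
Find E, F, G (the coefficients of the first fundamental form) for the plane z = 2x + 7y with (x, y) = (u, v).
E = 5;  F = 14;  G = 50

Compute partials: r_u = (1, 0, 2), r_v = (0, 1, 7). Then
  E = r_u · r_u = 5,
  F = r_u · r_v = 14,
  G = r_v · r_v = 50.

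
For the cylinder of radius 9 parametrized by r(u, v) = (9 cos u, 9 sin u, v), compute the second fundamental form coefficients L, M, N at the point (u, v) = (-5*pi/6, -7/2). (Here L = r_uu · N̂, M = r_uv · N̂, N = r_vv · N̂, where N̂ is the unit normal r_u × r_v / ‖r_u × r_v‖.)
L = -9;  M = 0;  N = 0

Compute the unit normal N̂(u, v) = (cos(u), sin(u), 0), and the second partials r_uu, r_uv, r_vv. Take dot products:
  L(u, v) = r_uu · N̂ = -9,
  M(u, v) = r_uv · N̂ = 0,
  N(u, v) = r_vv · N̂ = 0.
Evaluating at (u, v) = (-5*pi/6, -7/2):
  L = -9, M = 0, N = 0.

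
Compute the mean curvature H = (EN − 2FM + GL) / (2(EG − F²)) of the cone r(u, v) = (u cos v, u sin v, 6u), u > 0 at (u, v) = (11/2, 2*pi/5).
H = 6*sqrt(37)/407

With E = 37, F = 0, G = u^2, L = 0, M = 0, N = 6*sqrt(37)*u^2/(37*Abs(u)), assemble
  H = (EN − 2FM + GL) / (2(EG − F²)) = 3*sqrt(37)/(37*Abs(u)).
At (u, v) = (11/2, 2*pi/5): H = 6*sqrt(37)/407.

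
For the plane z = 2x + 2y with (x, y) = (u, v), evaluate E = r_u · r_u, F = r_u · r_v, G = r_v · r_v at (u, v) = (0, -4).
E = 5;  F = 4;  G = 5

Partials: r_u = (1, 0, 2), r_v = (0, 1, 2). As functions of (u, v):
  E = r_u · r_u = 5,
  F = r_u · r_v = 4,
  G = r_v · r_v = 5.
Evaluating at (u, v) = (0, -4): E = 5, F = 4, G = 5.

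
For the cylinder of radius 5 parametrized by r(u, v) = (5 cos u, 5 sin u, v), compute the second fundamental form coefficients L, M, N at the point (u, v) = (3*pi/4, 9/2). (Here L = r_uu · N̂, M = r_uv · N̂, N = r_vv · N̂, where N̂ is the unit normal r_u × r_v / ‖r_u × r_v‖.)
L = -5;  M = 0;  N = 0

Compute the unit normal N̂(u, v) = (cos(u), sin(u), 0), and the second partials r_uu, r_uv, r_vv. Take dot products:
  L(u, v) = r_uu · N̂ = -5,
  M(u, v) = r_uv · N̂ = 0,
  N(u, v) = r_vv · N̂ = 0.
Evaluating at (u, v) = (3*pi/4, 9/2):
  L = -5, M = 0, N = 0.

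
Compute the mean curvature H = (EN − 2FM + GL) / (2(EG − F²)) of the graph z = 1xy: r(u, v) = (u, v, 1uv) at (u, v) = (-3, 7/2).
H = 84*sqrt(89)/7921

With E = v^2 + 1, F = u*v, G = u^2 + 1, L = 0, M = 1/sqrt(u^2 + v^2 + 1), N = 0, assemble
  H = (EN − 2FM + GL) / (2(EG − F²)) = -u*v/(u^2 + v^2 + 1)^(3/2).
At (u, v) = (-3, 7/2): H = 84*sqrt(89)/7921.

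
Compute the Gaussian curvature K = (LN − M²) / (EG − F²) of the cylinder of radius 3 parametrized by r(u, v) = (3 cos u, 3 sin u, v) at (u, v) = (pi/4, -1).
K = 0

Coefficients of the first fundamental form: E = 9, F = 0, G = 1.
Coefficients of the second fundamental form: L = -3, M = 0, N = 0.
Assemble K = (LN − M²)/(EG − F²) = 0. At (u, v) = (pi/4, -1): K = 0.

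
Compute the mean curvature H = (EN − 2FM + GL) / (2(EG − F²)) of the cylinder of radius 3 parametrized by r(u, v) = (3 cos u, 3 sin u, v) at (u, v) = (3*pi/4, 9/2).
H = -1/6

With E = 9, F = 0, G = 1, L = -3, M = 0, N = 0, assemble
  H = (EN − 2FM + GL) / (2(EG − F²)) = -1/6.
At (u, v) = (3*pi/4, 9/2): H = -1/6.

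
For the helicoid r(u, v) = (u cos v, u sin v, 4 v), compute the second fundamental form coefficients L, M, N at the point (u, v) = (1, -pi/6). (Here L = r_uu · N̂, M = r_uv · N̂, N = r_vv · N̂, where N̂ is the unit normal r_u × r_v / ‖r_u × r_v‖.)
L = 0;  M = -4*sqrt(17)/17;  N = 0

Compute the unit normal N̂(u, v) = (4*sin(v)/sqrt(u^2 + 16), -4*cos(v)/sqrt(u^2 + 16), u/sqrt(u^2 + 16)), and the second partials r_uu, r_uv, r_vv. Take dot products:
  L(u, v) = r_uu · N̂ = 0,
  M(u, v) = r_uv · N̂ = -4/sqrt(u^2 + 16),
  N(u, v) = r_vv · N̂ = 0.
Evaluating at (u, v) = (1, -pi/6):
  L = 0, M = -4*sqrt(17)/17, N = 0.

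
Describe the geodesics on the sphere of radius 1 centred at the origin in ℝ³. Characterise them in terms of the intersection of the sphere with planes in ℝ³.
Geodesics on the sphere of radius 1 are great circles — circles of radius 1 obtained as the intersection of the sphere with planes through the origin (the centre of the sphere).

A curve α(t) of nonzero constant speed on the sphere of radius 1 is a geodesic iff its acceleration α̈ is everywhere normal to the surface, i.e. parallel to the radial vector α(t). Then d/dt(α × α̇) = α̇ × α̇ + α × α̈ = 0, so α × α̇ is a constant vector n ≠ 0 and α(t) · n = 0 for all t: α lies in the plane through the origin with normal n. The intersection of that plane with the sphere is a circle of radius 1 (a great circle). Conversely, a great circle traversed at constant speed has centripetal acceleration pointing at the origin, hence normal to the sphere, so every great circle is a geodesic.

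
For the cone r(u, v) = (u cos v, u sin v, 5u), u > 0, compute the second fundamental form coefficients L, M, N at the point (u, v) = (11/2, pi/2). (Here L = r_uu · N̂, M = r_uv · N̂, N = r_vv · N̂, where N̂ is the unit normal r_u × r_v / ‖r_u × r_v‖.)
L = 0;  M = 0;  N = 55*sqrt(26)/52

Compute the unit normal N̂(u, v) = (-5*sqrt(26)*u*cos(v)/(26*Abs(u)), -5*sqrt(26)*u*sin(v)/(26*Abs(u)), sqrt(26)*u/(26*Abs(u))), and the second partials r_uu, r_uv, r_vv. Take dot products:
  L(u, v) = r_uu · N̂ = 0,
  M(u, v) = r_uv · N̂ = 0,
  N(u, v) = r_vv · N̂ = 5*sqrt(26)*u^2/(26*Abs(u)).
Evaluating at (u, v) = (11/2, pi/2):
  L = 0, M = 0, N = 55*sqrt(26)/52.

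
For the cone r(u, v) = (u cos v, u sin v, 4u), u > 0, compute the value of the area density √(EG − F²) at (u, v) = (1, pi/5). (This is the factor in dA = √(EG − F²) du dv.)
√(EG − F²)|_{(1, pi/5)} = sqrt(17)

E = 17, F = 0, G = u^2, so EG − F² = 17*u^2. Taking the positive square root: √(EG − F²) = sqrt(17)*Abs(u). At (u, v) = (1, pi/5): sqrt(17).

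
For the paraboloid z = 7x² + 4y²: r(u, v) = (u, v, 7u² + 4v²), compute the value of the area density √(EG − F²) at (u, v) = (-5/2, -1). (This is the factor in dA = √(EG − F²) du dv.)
√(EG − F²)|_{(-5/2, -1)} = sqrt(1290)

E = 196*u^2 + 1, F = 112*u*v, G = 64*v^2 + 1, so EG − F² = 196*u^2 + 64*v^2 + 1. Taking the positive square root: √(EG − F²) = sqrt(196*u^2 + 64*v^2 + 1). At (u, v) = (-5/2, -1): sqrt(1290).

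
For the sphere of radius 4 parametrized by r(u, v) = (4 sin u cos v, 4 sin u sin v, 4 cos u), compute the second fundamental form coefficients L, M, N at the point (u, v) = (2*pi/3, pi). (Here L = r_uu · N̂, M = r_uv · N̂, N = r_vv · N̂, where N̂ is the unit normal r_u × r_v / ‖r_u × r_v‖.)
L = -4;  M = 0;  N = -3

Compute the unit normal N̂(u, v) = (sin(u)^2*cos(v)/Abs(sin(u)), sin(u)^2*sin(v)/Abs(sin(u)), sin(2*u)/(2*Abs(sin(u)))), and the second partials r_uu, r_uv, r_vv. Take dot products:
  L(u, v) = r_uu · N̂ = -4*sin(u)/Abs(sin(u)),
  M(u, v) = r_uv · N̂ = 0,
  N(u, v) = r_vv · N̂ = -4*sin(u)^3/Abs(sin(u)).
Evaluating at (u, v) = (2*pi/3, pi):
  L = -4, M = 0, N = -3.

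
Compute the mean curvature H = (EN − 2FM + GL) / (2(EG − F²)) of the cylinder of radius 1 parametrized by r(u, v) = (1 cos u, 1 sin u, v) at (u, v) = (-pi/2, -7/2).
H = -1/2

With E = 1, F = 0, G = 1, L = -1, M = 0, N = 0, assemble
  H = (EN − 2FM + GL) / (2(EG − F²)) = -1/2.
At (u, v) = (-pi/2, -7/2): H = -1/2.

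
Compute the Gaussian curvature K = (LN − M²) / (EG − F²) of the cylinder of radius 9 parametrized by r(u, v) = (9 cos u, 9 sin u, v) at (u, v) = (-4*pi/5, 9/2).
K = 0

Coefficients of the first fundamental form: E = 81, F = 0, G = 1.
Coefficients of the second fundamental form: L = -9, M = 0, N = 0.
Assemble K = (LN − M²)/(EG − F²) = 0. At (u, v) = (-4*pi/5, 9/2): K = 0.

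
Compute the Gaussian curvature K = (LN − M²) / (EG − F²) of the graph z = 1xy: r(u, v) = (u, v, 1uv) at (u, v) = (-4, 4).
K = -1/1089

Coefficients of the first fundamental form: E = v^2 + 1, F = u*v, G = u^2 + 1.
Coefficients of the second fundamental form: L = 0, M = 1/sqrt(u^2 + v^2 + 1), N = 0.
Assemble K = (LN − M²)/(EG − F²) = 1/((u^2*v^2 - (u^2 + 1)*(v^2 + 1))*(u^2 + v^2 + 1)). At (u, v) = (-4, 4): K = -1/1089.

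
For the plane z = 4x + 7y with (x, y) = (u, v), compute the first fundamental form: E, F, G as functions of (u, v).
E = 17;  F = 28;  G = 50

Compute partials: r_u = (1, 0, 4), r_v = (0, 1, 7). Then
  E = r_u · r_u = 17,
  F = r_u · r_v = 28,
  G = r_v · r_v = 50.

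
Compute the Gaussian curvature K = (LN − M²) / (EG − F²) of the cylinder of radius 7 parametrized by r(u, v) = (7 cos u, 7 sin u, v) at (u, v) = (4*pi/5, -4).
K = 0

Coefficients of the first fundamental form: E = 49, F = 0, G = 1.
Coefficients of the second fundamental form: L = -7, M = 0, N = 0.
Assemble K = (LN − M²)/(EG − F²) = 0. At (u, v) = (4*pi/5, -4): K = 0.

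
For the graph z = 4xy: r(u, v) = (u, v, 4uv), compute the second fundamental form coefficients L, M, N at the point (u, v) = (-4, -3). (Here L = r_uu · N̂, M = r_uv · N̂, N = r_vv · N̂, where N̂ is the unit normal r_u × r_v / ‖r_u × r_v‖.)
L = 0;  M = 4*sqrt(401)/401;  N = 0

Compute the unit normal N̂(u, v) = (-4*v/sqrt(16*u^2 + 16*v^2 + 1), -4*u/sqrt(16*u^2 + 16*v^2 + 1), 1/sqrt(16*u^2 + 16*v^2 + 1)), and the second partials r_uu, r_uv, r_vv. Take dot products:
  L(u, v) = r_uu · N̂ = 0,
  M(u, v) = r_uv · N̂ = 4/sqrt(16*u^2 + 16*v^2 + 1),
  N(u, v) = r_vv · N̂ = 0.
Evaluating at (u, v) = (-4, -3):
  L = 0, M = 4*sqrt(401)/401, N = 0.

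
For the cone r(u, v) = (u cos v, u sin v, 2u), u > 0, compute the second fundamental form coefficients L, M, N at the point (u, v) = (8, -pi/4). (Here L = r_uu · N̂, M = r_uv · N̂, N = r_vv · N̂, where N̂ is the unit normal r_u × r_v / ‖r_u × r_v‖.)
L = 0;  M = 0;  N = 16*sqrt(5)/5

Compute the unit normal N̂(u, v) = (-2*sqrt(5)*u*cos(v)/(5*Abs(u)), -2*sqrt(5)*u*sin(v)/(5*Abs(u)), sqrt(5)*u/(5*Abs(u))), and the second partials r_uu, r_uv, r_vv. Take dot products:
  L(u, v) = r_uu · N̂ = 0,
  M(u, v) = r_uv · N̂ = 0,
  N(u, v) = r_vv · N̂ = 2*sqrt(5)*u^2/(5*Abs(u)).
Evaluating at (u, v) = (8, -pi/4):
  L = 0, M = 0, N = 16*sqrt(5)/5.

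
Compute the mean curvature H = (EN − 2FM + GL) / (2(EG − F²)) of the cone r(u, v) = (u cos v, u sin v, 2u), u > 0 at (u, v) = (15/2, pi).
H = 2*sqrt(5)/75

With E = 5, F = 0, G = u^2, L = 0, M = 0, N = 2*sqrt(5)*u^2/(5*Abs(u)), assemble
  H = (EN − 2FM + GL) / (2(EG − F²)) = sqrt(5)/(5*Abs(u)).
At (u, v) = (15/2, pi): H = 2*sqrt(5)/75.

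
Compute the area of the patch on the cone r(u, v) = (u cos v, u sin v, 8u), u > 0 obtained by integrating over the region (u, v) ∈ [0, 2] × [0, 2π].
Area = 4*sqrt(65)*pi

Area = ∫∫ √(EG − F²) du dv with √(EG − F²) = sqrt(65)*Abs(u). Integrating over [0, 2] × [0, 2π] gives 4*sqrt(65)*pi.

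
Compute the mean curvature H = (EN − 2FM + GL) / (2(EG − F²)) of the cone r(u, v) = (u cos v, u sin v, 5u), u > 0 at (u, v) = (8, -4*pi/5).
H = 5*sqrt(26)/416

With E = 26, F = 0, G = u^2, L = 0, M = 0, N = 5*sqrt(26)*u^2/(26*Abs(u)), assemble
  H = (EN − 2FM + GL) / (2(EG − F²)) = 5*sqrt(26)/(52*Abs(u)).
At (u, v) = (8, -4*pi/5): H = 5*sqrt(26)/416.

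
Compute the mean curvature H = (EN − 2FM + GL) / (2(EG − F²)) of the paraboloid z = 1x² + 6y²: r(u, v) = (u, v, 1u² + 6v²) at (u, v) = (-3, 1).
H = 367*sqrt(181)/32761

With E = 4*u^2 + 1, F = 24*u*v, G = 144*v^2 + 1, L = 2/sqrt(4*u^2 + 144*v^2 + 1), M = 0, N = 12/sqrt(4*u^2 + 144*v^2 + 1), assemble
  H = (EN − 2FM + GL) / (2(EG − F²)) = (24*u^2 + 144*v^2 + 7)/(4*u^2 + 144*v^2 + 1)^(3/2).
At (u, v) = (-3, 1): H = 367*sqrt(181)/32761.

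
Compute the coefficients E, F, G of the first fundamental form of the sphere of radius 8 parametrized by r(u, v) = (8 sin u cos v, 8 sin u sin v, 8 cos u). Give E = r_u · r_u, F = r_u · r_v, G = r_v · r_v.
E = 64;  F = 0;  G = 64*sin(u)^2

Compute partials: r_u = (8*cos(u)*cos(v), 8*sin(v)*cos(u), -8*sin(u)), r_v = (-8*sin(u)*sin(v), 8*sin(u)*cos(v), 0). Then
  E = r_u · r_u = 64,
  F = r_u · r_v = 0,
  G = r_v · r_v = 64*sin(u)^2.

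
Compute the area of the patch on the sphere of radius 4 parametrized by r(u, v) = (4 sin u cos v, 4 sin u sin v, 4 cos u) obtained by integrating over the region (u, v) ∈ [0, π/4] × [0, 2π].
Area = 16*pi*(2 - sqrt(2))

Area = ∫∫ √(EG − F²) du dv with √(EG − F²) = 16*Abs(sin(u)). Integrating over [0, π/4] × [0, 2π] gives 16*pi*(2 - sqrt(2)).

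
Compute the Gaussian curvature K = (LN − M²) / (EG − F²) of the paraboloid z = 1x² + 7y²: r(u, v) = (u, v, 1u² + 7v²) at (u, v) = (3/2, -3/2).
K = 28/203401

Coefficients of the first fundamental form: E = 4*u^2 + 1, F = 28*u*v, G = 196*v^2 + 1.
Coefficients of the second fundamental form: L = 2/sqrt(4*u^2 + 196*v^2 + 1), M = 0, N = 14/sqrt(4*u^2 + 196*v^2 + 1).
Assemble K = (LN − M²)/(EG − F²) = 28/(16*u^4 + 1568*u^2*v^2 + 8*u^2 + 38416*v^4 + 392*v^2 + 1). At (u, v) = (3/2, -3/2): K = 28/203401.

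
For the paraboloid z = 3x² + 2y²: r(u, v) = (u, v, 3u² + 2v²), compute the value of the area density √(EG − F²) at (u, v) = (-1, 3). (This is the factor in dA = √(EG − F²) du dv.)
√(EG − F²)|_{(-1, 3)} = sqrt(181)

E = 36*u^2 + 1, F = 24*u*v, G = 16*v^2 + 1, so EG − F² = 36*u^2 + 16*v^2 + 1. Taking the positive square root: √(EG − F²) = sqrt(36*u^2 + 16*v^2 + 1). At (u, v) = (-1, 3): sqrt(181).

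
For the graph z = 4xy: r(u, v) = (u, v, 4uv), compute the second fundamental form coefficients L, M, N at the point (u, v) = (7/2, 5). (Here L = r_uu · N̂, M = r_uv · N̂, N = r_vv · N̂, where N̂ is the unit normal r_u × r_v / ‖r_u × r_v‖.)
L = 0;  M = 4*sqrt(597)/597;  N = 0

Compute the unit normal N̂(u, v) = (-4*v/sqrt(16*u^2 + 16*v^2 + 1), -4*u/sqrt(16*u^2 + 16*v^2 + 1), 1/sqrt(16*u^2 + 16*v^2 + 1)), and the second partials r_uu, r_uv, r_vv. Take dot products:
  L(u, v) = r_uu · N̂ = 0,
  M(u, v) = r_uv · N̂ = 4/sqrt(16*u^2 + 16*v^2 + 1),
  N(u, v) = r_vv · N̂ = 0.
Evaluating at (u, v) = (7/2, 5):
  L = 0, M = 4*sqrt(597)/597, N = 0.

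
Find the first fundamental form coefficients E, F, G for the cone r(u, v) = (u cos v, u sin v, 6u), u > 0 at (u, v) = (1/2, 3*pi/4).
E = 37;  F = 0;  G = 1/4

Partials: r_u = (cos(v), sin(v), 6), r_v = (-u*sin(v), u*cos(v), 0). As functions of (u, v):
  E = r_u · r_u = 37,
  F = r_u · r_v = 0,
  G = r_v · r_v = u^2.
Evaluating at (u, v) = (1/2, 3*pi/4): E = 37, F = 0, G = 1/4.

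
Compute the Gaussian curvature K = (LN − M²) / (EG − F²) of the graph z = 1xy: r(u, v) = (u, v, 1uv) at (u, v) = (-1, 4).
K = -1/324

Coefficients of the first fundamental form: E = v^2 + 1, F = u*v, G = u^2 + 1.
Coefficients of the second fundamental form: L = 0, M = 1/sqrt(u^2 + v^2 + 1), N = 0.
Assemble K = (LN − M²)/(EG − F²) = 1/((u^2*v^2 - (u^2 + 1)*(v^2 + 1))*(u^2 + v^2 + 1)). At (u, v) = (-1, 4): K = -1/324.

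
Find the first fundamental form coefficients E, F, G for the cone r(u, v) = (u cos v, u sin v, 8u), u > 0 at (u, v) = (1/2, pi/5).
E = 65;  F = 0;  G = 1/4

Partials: r_u = (cos(v), sin(v), 8), r_v = (-u*sin(v), u*cos(v), 0). As functions of (u, v):
  E = r_u · r_u = 65,
  F = r_u · r_v = 0,
  G = r_v · r_v = u^2.
Evaluating at (u, v) = (1/2, pi/5): E = 65, F = 0, G = 1/4.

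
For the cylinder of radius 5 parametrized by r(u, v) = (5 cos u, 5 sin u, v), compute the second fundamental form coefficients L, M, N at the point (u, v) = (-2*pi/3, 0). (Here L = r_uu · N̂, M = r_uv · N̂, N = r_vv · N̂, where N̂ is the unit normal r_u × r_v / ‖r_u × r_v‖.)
L = -5;  M = 0;  N = 0

Compute the unit normal N̂(u, v) = (cos(u), sin(u), 0), and the second partials r_uu, r_uv, r_vv. Take dot products:
  L(u, v) = r_uu · N̂ = -5,
  M(u, v) = r_uv · N̂ = 0,
  N(u, v) = r_vv · N̂ = 0.
Evaluating at (u, v) = (-2*pi/3, 0):
  L = -5, M = 0, N = 0.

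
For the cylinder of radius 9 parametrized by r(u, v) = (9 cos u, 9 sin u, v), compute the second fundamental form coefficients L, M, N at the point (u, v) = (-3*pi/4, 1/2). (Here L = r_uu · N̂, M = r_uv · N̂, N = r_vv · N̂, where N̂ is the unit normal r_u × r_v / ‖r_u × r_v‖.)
L = -9;  M = 0;  N = 0

Compute the unit normal N̂(u, v) = (cos(u), sin(u), 0), and the second partials r_uu, r_uv, r_vv. Take dot products:
  L(u, v) = r_uu · N̂ = -9,
  M(u, v) = r_uv · N̂ = 0,
  N(u, v) = r_vv · N̂ = 0.
Evaluating at (u, v) = (-3*pi/4, 1/2):
  L = -9, M = 0, N = 0.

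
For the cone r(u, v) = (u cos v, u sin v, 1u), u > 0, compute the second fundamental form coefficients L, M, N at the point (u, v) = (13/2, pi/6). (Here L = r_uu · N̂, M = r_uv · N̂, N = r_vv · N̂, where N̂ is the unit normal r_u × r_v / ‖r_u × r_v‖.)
L = 0;  M = 0;  N = 13*sqrt(2)/4

Compute the unit normal N̂(u, v) = (-sqrt(2)*u*cos(v)/(2*Abs(u)), -sqrt(2)*u*sin(v)/(2*Abs(u)), sqrt(2)*u/(2*Abs(u))), and the second partials r_uu, r_uv, r_vv. Take dot products:
  L(u, v) = r_uu · N̂ = 0,
  M(u, v) = r_uv · N̂ = 0,
  N(u, v) = r_vv · N̂ = sqrt(2)*u^2/(2*Abs(u)).
Evaluating at (u, v) = (13/2, pi/6):
  L = 0, M = 0, N = 13*sqrt(2)/4.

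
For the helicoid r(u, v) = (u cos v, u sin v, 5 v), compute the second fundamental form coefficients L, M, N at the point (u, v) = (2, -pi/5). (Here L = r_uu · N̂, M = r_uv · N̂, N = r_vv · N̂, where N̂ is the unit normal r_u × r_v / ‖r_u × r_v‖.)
L = 0;  M = -5*sqrt(29)/29;  N = 0

Compute the unit normal N̂(u, v) = (5*sin(v)/sqrt(u^2 + 25), -5*cos(v)/sqrt(u^2 + 25), u/sqrt(u^2 + 25)), and the second partials r_uu, r_uv, r_vv. Take dot products:
  L(u, v) = r_uu · N̂ = 0,
  M(u, v) = r_uv · N̂ = -5/sqrt(u^2 + 25),
  N(u, v) = r_vv · N̂ = 0.
Evaluating at (u, v) = (2, -pi/5):
  L = 0, M = -5*sqrt(29)/29, N = 0.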